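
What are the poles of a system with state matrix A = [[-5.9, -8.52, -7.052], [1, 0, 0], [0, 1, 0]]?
Eigenvalues solve det(λI - A) = 0.
Characteristic polynomial: λ^3 + 5.9*λ^2 + 8.52*λ + 7.052 = 0.
Factor: (λ + 4.3)(λ^2 + 1.6*λ + 1.64) = 0.
Roots: -0.8 + 1j, -0.8 - 1j, -4.3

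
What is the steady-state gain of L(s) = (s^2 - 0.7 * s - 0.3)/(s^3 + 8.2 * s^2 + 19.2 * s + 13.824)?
DC gain = L(0) = num(0)/den(0) = -0.3/13.824 = -0.0217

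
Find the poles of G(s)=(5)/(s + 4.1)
Set denominator = 0: s + 4.1 = 0 → Poles: -4.1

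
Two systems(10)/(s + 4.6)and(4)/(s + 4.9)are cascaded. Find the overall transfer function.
Series: H = H₁ · H₂ = (n₁·n₂)/(d₁·d₂).
Num: n₁·n₂ = 40. Den: d₁·d₂ = s^2 + 9.5*s + 22.54.
H(s) = (40)/(s^2 + 9.5*s + 22.54)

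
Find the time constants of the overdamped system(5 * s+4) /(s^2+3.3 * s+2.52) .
Overdamped: real poles at -1.2, -2.1. τ = -1/pole → τ₁ = 0.8333, τ₂ = 0.4762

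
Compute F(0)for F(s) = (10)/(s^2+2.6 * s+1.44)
DC gain = F(0) = num(0)/den(0) = 10/1.44 = 6.944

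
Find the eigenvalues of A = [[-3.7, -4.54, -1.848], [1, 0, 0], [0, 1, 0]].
Eigenvalues solve det(λI - A) = 0.
Characteristic polynomial: λ^3 + 3.7*λ^2 + 4.54*λ + 1.848 = 0.
Factor: (λ + 1.1)(λ + 1.4)(λ + 1.2) = 0.
Roots: -1.1, -1.2, -1.4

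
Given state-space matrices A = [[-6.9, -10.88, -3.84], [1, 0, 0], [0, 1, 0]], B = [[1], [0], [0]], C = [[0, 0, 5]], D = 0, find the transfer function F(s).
F(s) = C(sI - A)⁻¹B + D.
Characteristic polynomial det(sI - A) = s^3 + 6.9*s^2 + 10.88*s + 3.84.
Numerator from C·adj(sI-A)·B + D·det(sI-A) = 5.
F(s) = (5)/(s^3 + 6.9*s^2 + 10.88*s + 3.84)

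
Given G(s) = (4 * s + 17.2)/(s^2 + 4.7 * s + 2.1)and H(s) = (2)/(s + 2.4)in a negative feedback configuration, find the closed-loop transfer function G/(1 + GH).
Closed-loop T = G/(1+GH).
Numerator: G_num * H_den = 4*s^2 + 26.8*s + 41.28.
Denominator: G_den * H_den + G_num * H_num = (s^3 + 7.1*s^2 + 13.38*s + 5.04) + (8*s + 34.4) = s^3 + 7.1*s^2 + 21.38*s + 39.44.
T(s) = (4*s^2 + 26.8*s + 41.28)/(s^3 + 7.1*s^2 + 21.38*s + 39.44)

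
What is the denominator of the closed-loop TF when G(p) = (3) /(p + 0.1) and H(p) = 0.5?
Characteristic poly = G_den * H_den + G_num * H_num = (p + 0.1) + (1.5) = p + 1.6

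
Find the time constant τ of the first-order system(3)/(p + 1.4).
First-order system: τ = -1/pole. Pole = -1.4. τ = -1/(-1.4) = 0.7143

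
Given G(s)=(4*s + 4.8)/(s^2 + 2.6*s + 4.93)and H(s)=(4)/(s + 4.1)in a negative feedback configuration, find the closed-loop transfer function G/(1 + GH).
Closed-loop T = G/(1+GH).
Numerator: G_num * H_den = 4*s^2 + 21.2*s + 19.68.
Denominator: G_den * H_den + G_num * H_num = (s^3 + 6.7*s^2 + 15.59*s + 20.213) + (16*s + 19.2) = s^3 + 6.7*s^2 + 31.59*s + 39.413.
T(s) = (4*s^2 + 21.2*s + 19.68)/(s^3 + 6.7*s^2 + 31.59*s + 39.413)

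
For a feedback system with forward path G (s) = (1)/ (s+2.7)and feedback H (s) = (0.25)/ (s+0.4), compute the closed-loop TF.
Closed-loop T = G/(1+GH).
Numerator: G_num * H_den = s + 0.4.
Denominator: G_den * H_den + G_num * H_num = (s^2 + 3.1*s + 1.08) + (0.25) = s^2 + 3.1*s + 1.33.
T(s) = (s + 0.4)/(s^2 + 3.1*s + 1.33)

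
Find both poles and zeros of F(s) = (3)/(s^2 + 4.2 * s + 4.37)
Set denominator = 0: s^2 + 4.2*s + 4.37 = (s + 2.3)(s + 1.9) = 0 → Poles: -1.9, -2.3
Numerator is a nonzero constant (3) → Zeros: none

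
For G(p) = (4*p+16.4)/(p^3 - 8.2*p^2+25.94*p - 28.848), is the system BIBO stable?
Denominator: p^3 - 8.2*p^2 + 25.94*p - 28.848 = (p - 2.4)(p^2 - 5.8*p + 12.02). Poles: 2.4, 2.9 + 1.9j, 2.9 - 1.9j. All Re(p)<0: No (unstable)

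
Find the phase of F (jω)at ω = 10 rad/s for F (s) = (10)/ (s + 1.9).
Substitute s = j*10: F(j10) = 0.18338 - 0.965158j.
∠F(j10) = atan2(Im, Re) = atan2(-0.965158, 0.18338) = -79.24°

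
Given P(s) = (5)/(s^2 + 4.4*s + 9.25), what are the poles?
Set denominator = 0: s^2 + 4.4*s + 9.25 = 0 → Poles: -2.2 + 2.1j, -2.2 - 2.1j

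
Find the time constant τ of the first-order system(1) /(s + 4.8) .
First-order system: τ = -1/pole. Pole = -4.8. τ = -1/(-4.8) = 0.2083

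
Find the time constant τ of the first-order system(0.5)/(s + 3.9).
First-order system: τ = -1/pole. Pole = -3.9. τ = -1/(-3.9) = 0.2564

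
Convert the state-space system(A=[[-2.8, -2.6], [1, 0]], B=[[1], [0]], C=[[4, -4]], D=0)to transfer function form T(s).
T(s) = C(sI - A)⁻¹B + D.
Characteristic polynomial det(sI - A) = s^2 + 2.8*s + 2.6.
Numerator from C·adj(sI-A)·B + D·det(sI-A) = 4*s - 4.
T(s) = (4*s - 4)/(s^2 + 2.8*s + 2.6)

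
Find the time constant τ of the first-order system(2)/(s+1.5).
First-order system: τ = -1/pole. Pole = -1.5. τ = -1/(-1.5) = 0.6667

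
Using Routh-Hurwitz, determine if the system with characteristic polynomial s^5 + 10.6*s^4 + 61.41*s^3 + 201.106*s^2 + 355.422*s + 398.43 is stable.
Routh array:
s^5: [1, 61.41, 355.422]; s^4: [10.6, 201.106, 398.43]; s^3: [42.4377, 317.834]; s^2: [121.718, 398.43]; s^1: [178.919]; s^0: [398.43]
First column: [1, 10.6, 42.4377, 121.718, 178.919, 398.43]. Sign changes = 0.
Yes, stable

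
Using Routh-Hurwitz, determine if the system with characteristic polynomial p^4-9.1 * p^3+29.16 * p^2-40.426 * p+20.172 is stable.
Routh array:
p^4: [1, 29.16, 20.172]; p^3: [-9.1, -40.426]; p^2: [24.7176, 20.172]; p^1: [-32.9995]; p^0: [20.172]
First column: [1, -9.1, 24.7176, -32.9995, 20.172]. Sign changes = 4.
No, unstable (4 RHP root(s))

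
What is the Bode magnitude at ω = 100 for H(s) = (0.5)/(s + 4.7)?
Substitute s = j*100: H(j100) = 0.000234482 - 0.00498898j.
|H(j100)| = sqrt(Re² + Im²) = 0.004994.
20*log₁₀(0.004994) = -46.03 dB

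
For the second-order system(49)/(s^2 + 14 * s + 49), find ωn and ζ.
Standard form: ωn²/(s²+2ζωn·s+ωn²).
const=49=ωn² → ωn=7, s coeff=14=2ζωn → ζ=1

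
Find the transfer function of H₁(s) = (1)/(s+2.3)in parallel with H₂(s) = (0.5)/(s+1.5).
Parallel: H = H₁ + H₂ = (n₁·d₂ + n₂·d₁)/(d₁·d₂).
n₁·d₂ = s + 1.5. n₂·d₁ = 0.5*s + 1.15. Sum = 1.5*s + 2.65. d₁·d₂ = s^2 + 3.8*s + 3.45.
H(s) = (1.5*s + 2.65)/(s^2 + 3.8*s + 3.45)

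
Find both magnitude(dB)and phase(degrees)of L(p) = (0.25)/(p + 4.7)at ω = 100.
Substitute p = j*100: L(j100) = 0.000117241 - 0.00249449j.
|L| = 20*log₁₀(sqrt(Re²+Im²)) = -52.05 dB.
∠L = atan2(Im, Re) = -87.31°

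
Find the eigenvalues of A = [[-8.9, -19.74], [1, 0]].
Eigenvalues solve det(λI - A) = 0.
Characteristic polynomial: λ^2 + 8.9*λ + 19.74 = 0.
Factor: (λ + 4.7)(λ + 4.2) = 0.
Roots: -4.2, -4.7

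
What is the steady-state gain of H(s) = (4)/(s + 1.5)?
DC gain = H(0) = num(0)/den(0) = 4/1.5 = 2.667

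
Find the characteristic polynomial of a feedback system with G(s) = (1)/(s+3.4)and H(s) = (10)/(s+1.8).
Characteristic poly = G_den * H_den + G_num * H_num = (s^2 + 5.2*s + 6.12) + (10) = s^2 + 5.2*s + 16.12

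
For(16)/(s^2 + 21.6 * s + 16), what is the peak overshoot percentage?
Standard form: ωn²/(s²+2ζωn·s+ωn²) → ωn = 4, ζ = 2.7.
ζ ≥ 1, so the response is non-oscillatory: peak overshoot = 0%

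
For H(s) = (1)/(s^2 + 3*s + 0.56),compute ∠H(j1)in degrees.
Substitute s = j*1: H(j1) = -0.0478594 - 0.326314j.
∠H(j1) = atan2(Im, Re) = atan2(-0.326314, -0.0478594) = -98.34°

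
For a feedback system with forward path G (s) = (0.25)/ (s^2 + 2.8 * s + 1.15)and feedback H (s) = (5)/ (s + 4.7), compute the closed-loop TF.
Closed-loop T = G/(1+GH).
Numerator: G_num * H_den = 0.25*s + 1.175.
Denominator: G_den * H_den + G_num * H_num = (s^3 + 7.5*s^2 + 14.31*s + 5.405) + (1.25) = s^3 + 7.5*s^2 + 14.31*s + 6.655.
T(s) = (0.25*s + 1.175)/(s^3 + 7.5*s^2 + 14.31*s + 6.655)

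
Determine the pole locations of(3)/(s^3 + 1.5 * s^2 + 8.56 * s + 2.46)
Set denominator = 0: s^3 + 1.5*s^2 + 8.56*s + 2.46 = (s + 0.3)(s^2 + 1.2*s + 8.2) = 0 → Poles: -0.3, -0.6 + 2.8j, -0.6 - 2.8j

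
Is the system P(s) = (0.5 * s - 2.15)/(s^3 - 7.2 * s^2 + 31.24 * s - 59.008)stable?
Denominator: s^3 - 7.2*s^2 + 31.24*s - 59.008 = (s - 3.2)(s^2 - 4*s + 18.44). Poles: 2 + 3.8j, 2 - 3.8j, 3.2. All Re(p)<0: No (unstable)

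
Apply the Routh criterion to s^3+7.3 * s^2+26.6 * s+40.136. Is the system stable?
Routh array:
s^3: [1, 26.6]; s^2: [7.3, 40.136]; s^1: [21.1019]; s^0: [40.136]
First column: [1, 7.3, 21.1019, 40.136]. Sign changes = 0.
Yes, stable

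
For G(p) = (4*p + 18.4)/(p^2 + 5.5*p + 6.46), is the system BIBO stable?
Denominator: p^2 + 5.5*p + 6.46 = (p + 3.8)(p + 1.7). Poles: -1.7, -3.8. All Re(p)<0: Yes (stable)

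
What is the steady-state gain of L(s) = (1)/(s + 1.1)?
DC gain = L(0) = num(0)/den(0) = 1/1.1 = 0.9091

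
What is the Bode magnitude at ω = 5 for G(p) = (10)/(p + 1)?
Substitute p = j*5: G(j5) = 0.384615 - 1.92308j.
|G(j5)| = sqrt(Re² + Im²) = 1.961.
20*log₁₀(1.961) = 5.85 dB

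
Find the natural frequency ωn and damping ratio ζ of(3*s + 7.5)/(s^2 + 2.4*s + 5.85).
Underdamped: complex pole -1.2 + 2.1j. ωn = |pole| = 2.419, ζ = -Re(pole)/ωn = 0.4961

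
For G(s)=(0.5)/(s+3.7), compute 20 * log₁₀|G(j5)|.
Substitute s = j*5: G(j5) = 0.047816 - 0.0646162j.
|G(j5)| = sqrt(Re² + Im²) = 0.08038.
20*log₁₀(0.08038) = -21.90 dB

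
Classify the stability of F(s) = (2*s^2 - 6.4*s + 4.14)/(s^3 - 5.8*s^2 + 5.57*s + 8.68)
Denominator: s^3 - 5.8*s^2 + 5.57*s + 8.68 = (s - 3.5)(s - 3.1)(s + 0.8). Poles: -0.8, 3.1, 3.5. Unstable (2 pole(s) in RHP)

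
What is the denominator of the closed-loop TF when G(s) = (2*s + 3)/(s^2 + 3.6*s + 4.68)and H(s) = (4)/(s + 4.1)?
Characteristic poly = G_den * H_den + G_num * H_num = (s^3 + 7.7*s^2 + 19.44*s + 19.188) + (8*s + 12) = s^3 + 7.7*s^2 + 27.44*s + 31.188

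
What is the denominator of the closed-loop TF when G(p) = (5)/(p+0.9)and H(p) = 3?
Characteristic poly = G_den * H_den + G_num * H_num = (p + 0.9) + (15) = p + 15.9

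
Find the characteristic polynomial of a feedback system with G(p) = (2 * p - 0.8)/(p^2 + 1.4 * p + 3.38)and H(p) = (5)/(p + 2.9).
Characteristic poly = G_den * H_den + G_num * H_num = (p^3 + 4.3*p^2 + 7.44*p + 9.802) + (10*p - 4) = p^3 + 4.3*p^2 + 17.44*p + 5.802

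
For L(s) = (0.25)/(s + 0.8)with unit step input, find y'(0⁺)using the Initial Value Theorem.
IVT: y'(0⁺) = lim_{s→∞} s²·Y(s) = lim_{s→∞} s·L(s).
deg(num) = 0, deg(den) = 1, relative degree = 1, so s·L(s) → (leading num)/(leading den) = 0.25/1 = 0.25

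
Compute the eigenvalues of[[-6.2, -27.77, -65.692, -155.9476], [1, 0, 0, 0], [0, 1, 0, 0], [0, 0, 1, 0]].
Eigenvalues solve det(λI - A) = 0.
Characteristic polynomial: λ^4 + 6.2*λ^3 + 27.77*λ^2 + 65.692*λ + 155.9476 = 0.
Factor: (λ^2 + 0.4*λ + 10.28)(λ^2 + 5.8*λ + 15.17) = 0.
Roots: -0.2 + 3.2j, -0.2 - 3.2j, -2.9 + 2.6j, -2.9 - 2.6j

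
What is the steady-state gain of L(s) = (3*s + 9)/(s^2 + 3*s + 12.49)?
DC gain = L(0) = num(0)/den(0) = 9/12.49 = 0.7206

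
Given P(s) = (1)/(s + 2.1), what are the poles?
Set denominator = 0: s + 2.1 = 0 → Poles: -2.1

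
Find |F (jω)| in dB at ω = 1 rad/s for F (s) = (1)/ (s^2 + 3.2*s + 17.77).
Substitute s = j*1: F(j1) = 0.0575354 - 0.0109787j.
|F(j1)| = sqrt(Re² + Im²) = 0.05857.
20*log₁₀(0.05857) = -24.65 dB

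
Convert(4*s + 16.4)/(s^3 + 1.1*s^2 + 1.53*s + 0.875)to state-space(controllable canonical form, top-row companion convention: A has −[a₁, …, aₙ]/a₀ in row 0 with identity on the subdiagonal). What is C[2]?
Reachable canonical form: C = numerator coefficients (right-aligned, zero-padded to length n).
num = 4*s + 16.4, C = [[0, 4, 16.4]].
C[2] = 16.4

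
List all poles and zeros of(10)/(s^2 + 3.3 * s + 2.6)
Set denominator = 0: s^2 + 3.3*s + 2.6 = (s + 2)(s + 1.3) = 0 → Poles: -1.3, -2
Numerator is a nonzero constant (10) → Zeros: none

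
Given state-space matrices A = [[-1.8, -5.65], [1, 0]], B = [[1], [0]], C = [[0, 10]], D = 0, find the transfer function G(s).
G(s) = C(sI - A)⁻¹B + D.
Characteristic polynomial det(sI - A) = s^2 + 1.8*s + 5.65.
Numerator from C·adj(sI-A)·B + D·det(sI-A) = 10.
G(s) = (10)/(s^2 + 1.8*s + 5.65)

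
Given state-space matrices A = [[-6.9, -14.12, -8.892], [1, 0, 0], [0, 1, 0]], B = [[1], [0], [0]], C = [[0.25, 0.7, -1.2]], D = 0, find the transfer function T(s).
T(s) = C(sI - A)⁻¹B + D.
Characteristic polynomial det(sI - A) = s^3 + 6.9*s^2 + 14.12*s + 8.892.
Numerator from C·adj(sI-A)·B + D·det(sI-A) = 0.25*s^2 + 0.7*s - 1.2.
T(s) = (0.25*s^2 + 0.7*s - 1.2)/(s^3 + 6.9*s^2 + 14.12*s + 8.892)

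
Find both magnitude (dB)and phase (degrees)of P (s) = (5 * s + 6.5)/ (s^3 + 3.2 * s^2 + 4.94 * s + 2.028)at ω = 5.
Substitute s = j*5: P(j5) = -0.186764 - 0.0803824j.
|P| = 20*log₁₀(sqrt(Re²+Im²)) = -13.84 dB.
∠P = atan2(Im, Re) = -156.71°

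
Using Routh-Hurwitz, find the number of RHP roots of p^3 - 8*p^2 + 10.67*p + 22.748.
Routh array:
p^3: [1, 10.67]; p^2: [-8, 22.748]; p^1: [13.5135]; p^0: [22.748]
First column: [1, -8, 13.5135, 22.748]. Sign changes = RHP roots = 2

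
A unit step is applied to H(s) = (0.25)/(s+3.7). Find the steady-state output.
FVT: lim_{t→∞} y(t) = lim_{s→0} s*Y(s) where Y(s) = H(s)/s.
= lim_{s→0} H(s) = H(0) = num(0)/den(0) = 0.25/3.7 = 0.06757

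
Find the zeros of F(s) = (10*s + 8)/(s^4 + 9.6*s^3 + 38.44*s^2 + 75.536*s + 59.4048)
Set numerator = 0: 10*s + 8 = 0 → Zeros: -0.8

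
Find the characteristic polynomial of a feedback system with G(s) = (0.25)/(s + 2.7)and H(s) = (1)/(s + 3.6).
Characteristic poly = G_den * H_den + G_num * H_num = (s^2 + 6.3*s + 9.72) + (0.25) = s^2 + 6.3*s + 9.97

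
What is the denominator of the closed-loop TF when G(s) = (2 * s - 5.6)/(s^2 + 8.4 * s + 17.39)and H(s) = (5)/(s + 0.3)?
Characteristic poly = G_den * H_den + G_num * H_num = (s^3 + 8.7*s^2 + 19.91*s + 5.217) + (10*s - 28) = s^3 + 8.7*s^2 + 29.91*s - 22.783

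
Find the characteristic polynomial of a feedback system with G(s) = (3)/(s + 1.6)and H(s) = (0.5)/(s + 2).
Characteristic poly = G_den * H_den + G_num * H_num = (s^2 + 3.6*s + 3.2) + (1.5) = s^2 + 3.6*s + 4.7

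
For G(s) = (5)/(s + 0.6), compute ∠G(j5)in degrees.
Substitute s = j*5: G(j5) = 0.118297 - 0.985804j.
∠G(j5) = atan2(Im, Re) = atan2(-0.985804, 0.118297) = -83.16°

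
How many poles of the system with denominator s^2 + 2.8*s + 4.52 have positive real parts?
Poles: -1.4 + 1.6j, -1.4 - 1.6j. RHP poles (Re>0): 0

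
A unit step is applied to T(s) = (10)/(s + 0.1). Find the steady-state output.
FVT: lim_{t→∞} y(t) = lim_{s→0} s*Y(s) where Y(s) = T(s)/s.
= lim_{s→0} T(s) = T(0) = num(0)/den(0) = 10/0.1 = 100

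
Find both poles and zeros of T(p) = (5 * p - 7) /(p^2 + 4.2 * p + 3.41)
Set denominator = 0: p^2 + 4.2*p + 3.41 = (p + 3.1)(p + 1.1) = 0 → Poles: -1.1, -3.1
Set numerator = 0: 5*p - 7 = 0 → Zeros: 1.4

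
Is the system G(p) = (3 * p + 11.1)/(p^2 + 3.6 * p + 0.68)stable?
Denominator: p^2 + 3.6*p + 0.68 = (p + 3.4)(p + 0.2). Poles: -0.2, -3.4. All Re(p)<0: Yes (stable)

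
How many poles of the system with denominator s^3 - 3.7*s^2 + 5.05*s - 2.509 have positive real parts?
s^3 - 3.7*s^2 + 5.05*s - 2.509 = (s - 1.3)(s^2 - 2.4*s + 1.93). Poles: 1.2 + 0.7j, 1.2 - 0.7j, 1.3. RHP poles (Re>0): 3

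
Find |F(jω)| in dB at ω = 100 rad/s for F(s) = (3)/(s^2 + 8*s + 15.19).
Substitute s = j*100: F(j100) = -0.00029854 - 2.39195e-05j.
|F(j100)| = sqrt(Re² + Im²) = 0.0002995.
20*log₁₀(0.0002995) = -70.47 dB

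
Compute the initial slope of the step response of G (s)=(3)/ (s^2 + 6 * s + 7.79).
IVT: y'(0⁺) = lim_{s→∞} s²·Y(s) = lim_{s→∞} s·G(s).
deg(num) = 0, deg(den) = 2, relative degree = 2 ≥ 2, so s·G(s) → 0. Initial slope = 0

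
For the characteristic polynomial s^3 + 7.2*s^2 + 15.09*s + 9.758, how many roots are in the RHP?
s^3 + 7.2*s^2 + 15.09*s + 9.758 = (s + 1.7)(s + 1.4)(s + 4.1). Poles: -1.4, -1.7, -4.1. RHP poles (Re>0): 0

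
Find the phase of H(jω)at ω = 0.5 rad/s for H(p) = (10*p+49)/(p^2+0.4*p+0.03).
Substitute p = j*0.5: H(j0.5) = -110.633 - 123.303j.
∠H(j0.5) = atan2(Im, Re) = atan2(-123.303, -110.633) = -131.90°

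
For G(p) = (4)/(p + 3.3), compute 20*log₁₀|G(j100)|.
Substitute p = j*100: G(j100) = 0.00131856 - 0.0399565j.
|G(j100)| = sqrt(Re² + Im²) = 0.03998.
20*log₁₀(0.03998) = -27.96 dB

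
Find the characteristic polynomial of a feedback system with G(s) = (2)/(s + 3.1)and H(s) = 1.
Characteristic poly = G_den * H_den + G_num * H_num = (s + 3.1) + (2) = s + 5.1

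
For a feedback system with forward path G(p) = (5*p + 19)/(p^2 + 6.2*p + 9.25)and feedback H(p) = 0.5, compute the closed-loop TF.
Closed-loop T = G/(1+GH).
Numerator: G_num * H_den = 5*p + 19.
Denominator: G_den * H_den + G_num * H_num = (p^2 + 6.2*p + 9.25) + (2.5*p + 9.5) = p^2 + 8.7*p + 18.75.
T(p) = (5*p + 19)/(p^2 + 8.7*p + 18.75)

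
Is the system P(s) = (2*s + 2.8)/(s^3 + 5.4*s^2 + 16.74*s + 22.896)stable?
Denominator: s^3 + 5.4*s^2 + 16.74*s + 22.896 = (s + 2.4)(s^2 + 3*s + 9.54). Poles: -1.5 + 2.7j, -1.5 - 2.7j, -2.4. All Re(p)<0: Yes (stable)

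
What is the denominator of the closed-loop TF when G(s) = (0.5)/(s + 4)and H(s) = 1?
Characteristic poly = G_den * H_den + G_num * H_num = (s + 4) + (0.5) = s + 4.5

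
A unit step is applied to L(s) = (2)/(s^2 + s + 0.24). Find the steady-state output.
FVT: lim_{t→∞} y(t) = lim_{s→0} s*Y(s) where Y(s) = L(s)/s.
= lim_{s→0} L(s) = L(0) = num(0)/den(0) = 2/0.24 = 8.333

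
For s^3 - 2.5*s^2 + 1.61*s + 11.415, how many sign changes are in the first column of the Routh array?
Routh array:
s^3: [1, 1.61]; s^2: [-2.5, 11.415]; s^1: [6.176]; s^0: [11.415]
First column: [1, -2.5, 6.176, 11.415]. Sign changes = 2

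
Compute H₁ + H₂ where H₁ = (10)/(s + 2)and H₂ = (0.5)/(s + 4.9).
Parallel: H = H₁ + H₂ = (n₁·d₂ + n₂·d₁)/(d₁·d₂).
n₁·d₂ = 10*s + 49. n₂·d₁ = 0.5*s + 1. Sum = 10.5*s + 50. d₁·d₂ = s^2 + 6.9*s + 9.8.
H(s) = (10.5*s + 50)/(s^2 + 6.9*s + 9.8)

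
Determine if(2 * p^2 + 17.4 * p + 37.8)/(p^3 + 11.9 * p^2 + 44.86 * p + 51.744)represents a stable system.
Denominator: p^3 + 11.9*p^2 + 44.86*p + 51.744 = (p + 4.8)(p + 2.2)(p + 4.9). Poles: -2.2, -4.8, -4.9. All Re(p)<0: Yes (stable)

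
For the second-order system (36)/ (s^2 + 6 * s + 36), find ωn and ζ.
Standard form: ωn²/(s²+2ζωn·s+ωn²).
const=36=ωn² → ωn=6, s coeff=6=2ζωn → ζ=0.5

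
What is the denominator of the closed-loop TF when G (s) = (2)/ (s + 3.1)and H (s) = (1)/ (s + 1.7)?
Characteristic poly = G_den * H_den + G_num * H_num = (s^2 + 4.8*s + 5.27) + (2) = s^2 + 4.8*s + 7.27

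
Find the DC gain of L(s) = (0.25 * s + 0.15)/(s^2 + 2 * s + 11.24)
DC gain = L(0) = num(0)/den(0) = 0.15/11.24 = 0.01335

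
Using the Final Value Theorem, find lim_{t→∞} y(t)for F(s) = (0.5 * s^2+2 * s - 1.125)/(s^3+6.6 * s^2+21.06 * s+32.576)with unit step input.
FVT: lim_{t→∞} y(t) = lim_{s→0} s*Y(s) where Y(s) = F(s)/s.
= lim_{s→0} F(s) = F(0) = num(0)/den(0) = -1.125/32.576 = -0.03453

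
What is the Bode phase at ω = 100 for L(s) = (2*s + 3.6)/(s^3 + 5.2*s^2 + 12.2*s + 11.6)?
Substitute s = j*100: L(j100) = -0.00019989 - 6.80027e-06j.
∠L(j100) = atan2(Im, Re) = atan2(-6.80027e-06, -0.00019989) = -178.05°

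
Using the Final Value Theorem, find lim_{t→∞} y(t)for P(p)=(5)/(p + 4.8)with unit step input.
FVT: lim_{t→∞} y(t) = lim_{p→0} p*Y(p) where Y(p) = P(p)/p.
= lim_{p→0} P(p) = P(0) = num(0)/den(0) = 5/4.8 = 1.042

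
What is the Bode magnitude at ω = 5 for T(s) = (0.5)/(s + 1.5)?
Substitute s = j*5: T(j5) = 0.0275229 - 0.0917431j.
|T(j5)| = sqrt(Re² + Im²) = 0.09578.
20*log₁₀(0.09578) = -20.37 dB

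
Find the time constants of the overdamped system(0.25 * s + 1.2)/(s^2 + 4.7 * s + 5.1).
Overdamped: real poles at -3, -1.7. τ = -1/pole → τ₁ = 0.3333, τ₂ = 0.5882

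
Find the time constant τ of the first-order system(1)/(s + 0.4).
First-order system: τ = -1/pole. Pole = -0.4. τ = -1/(-0.4) = 2.5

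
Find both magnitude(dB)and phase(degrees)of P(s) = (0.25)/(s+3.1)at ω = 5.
Substitute s = j*5: P(j5) = 0.0223924 - 0.0361167j.
|P| = 20*log₁₀(sqrt(Re²+Im²)) = -27.43 dB.
∠P = atan2(Im, Re) = -58.20°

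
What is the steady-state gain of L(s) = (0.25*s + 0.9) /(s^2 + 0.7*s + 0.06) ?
DC gain = L(0) = num(0)/den(0) = 0.9/0.06 = 15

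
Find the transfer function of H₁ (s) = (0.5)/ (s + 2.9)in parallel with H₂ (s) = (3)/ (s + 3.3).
Parallel: H = H₁ + H₂ = (n₁·d₂ + n₂·d₁)/(d₁·d₂).
n₁·d₂ = 0.5*s + 1.65. n₂·d₁ = 3*s + 8.7. Sum = 3.5*s + 10.35. d₁·d₂ = s^2 + 6.2*s + 9.57.
H(s) = (3.5*s + 10.35)/(s^2 + 6.2*s + 9.57)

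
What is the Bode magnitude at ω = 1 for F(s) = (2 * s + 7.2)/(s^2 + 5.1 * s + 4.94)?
Substitute s = j*1: F(j1) = 0.928598 - 0.694378j.
|F(j1)| = sqrt(Re² + Im²) = 1.16.
20*log₁₀(1.16) = 1.29 dB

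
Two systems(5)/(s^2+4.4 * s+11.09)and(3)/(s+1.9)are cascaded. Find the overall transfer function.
Series: H = H₁ · H₂ = (n₁·n₂)/(d₁·d₂).
Num: n₁·n₂ = 15. Den: d₁·d₂ = s^3 + 6.3*s^2 + 19.45*s + 21.071.
H(s) = (15)/(s^3 + 6.3*s^2 + 19.45*s + 21.071)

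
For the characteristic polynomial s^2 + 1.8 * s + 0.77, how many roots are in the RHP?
s^2 + 1.8*s + 0.77 = (s + 0.7)(s + 1.1). Poles: -0.7, -1.1. RHP poles (Re>0): 0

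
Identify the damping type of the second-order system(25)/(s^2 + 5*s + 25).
Standard form: ωn²/(s²+2ζωn·s+ωn²) gives ωn=5, ζ=0.5.
Underdamped (ζ = 0.5 < 1)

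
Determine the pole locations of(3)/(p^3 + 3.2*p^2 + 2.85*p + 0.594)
Set denominator = 0: p^3 + 3.2*p^2 + 2.85*p + 0.594 = (p + 1.1)(p + 0.3)(p + 1.8) = 0 → Poles: -0.3, -1.1, -1.8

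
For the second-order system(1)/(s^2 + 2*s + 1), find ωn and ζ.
Standard form: ωn²/(s²+2ζωn·s+ωn²).
const=1=ωn² → ωn=1, s coeff=2=2ζωn → ζ=1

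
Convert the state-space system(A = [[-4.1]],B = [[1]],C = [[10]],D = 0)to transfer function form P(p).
P(p) = C(pI - A)⁻¹B + D.
Characteristic polynomial det(pI - A) = p + 4.1.
Numerator from C·adj(pI-A)·B + D·det(pI-A) = 10.
P(p) = (10)/(p + 4.1)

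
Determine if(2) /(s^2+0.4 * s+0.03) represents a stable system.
Denominator: s^2 + 0.4*s + 0.03 = (s + 0.1)(s + 0.3). Poles: -0.1, -0.3. All Re(p)<0: Yes (stable)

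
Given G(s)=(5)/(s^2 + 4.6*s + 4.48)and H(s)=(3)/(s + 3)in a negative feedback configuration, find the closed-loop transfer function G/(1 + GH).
Closed-loop T = G/(1+GH).
Numerator: G_num * H_den = 5*s + 15.
Denominator: G_den * H_den + G_num * H_num = (s^3 + 7.6*s^2 + 18.28*s + 13.44) + (15) = s^3 + 7.6*s^2 + 18.28*s + 28.44.
T(s) = (5*s + 15)/(s^3 + 7.6*s^2 + 18.28*s + 28.44)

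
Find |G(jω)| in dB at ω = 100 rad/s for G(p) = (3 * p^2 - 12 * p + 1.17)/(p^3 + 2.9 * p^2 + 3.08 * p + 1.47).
Substitute p = j*100: G(j100) = 0.00206909 - 0.0299481j.
|G(j100)| = sqrt(Re² + Im²) = 0.03002.
20*log₁₀(0.03002) = -30.45 dB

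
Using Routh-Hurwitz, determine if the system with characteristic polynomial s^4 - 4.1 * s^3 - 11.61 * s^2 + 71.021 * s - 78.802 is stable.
Routh array:
s^4: [1, -11.61, -78.802]; s^3: [-4.1, 71.021]; s^2: [5.7122, -78.802]; s^1: [14.4599]; s^0: [-78.802]
First column: [1, -4.1, 5.7122, 14.4599, -78.802]. Sign changes = 3.
No, unstable (3 RHP root(s))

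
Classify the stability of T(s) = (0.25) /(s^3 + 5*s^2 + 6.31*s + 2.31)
Denominator: s^3 + 5*s^2 + 6.31*s + 2.31 = (s + 0.7)(s + 3.3)(s + 1). Poles: -0.7, -1, -3.3. Stable (all poles in LHP)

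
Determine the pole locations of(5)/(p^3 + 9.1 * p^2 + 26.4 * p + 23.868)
Set denominator = 0: p^3 + 9.1*p^2 + 26.4*p + 23.868 = (p + 3.4)(p + 3.9)(p + 1.8) = 0 → Poles: -1.8, -3.4, -3.9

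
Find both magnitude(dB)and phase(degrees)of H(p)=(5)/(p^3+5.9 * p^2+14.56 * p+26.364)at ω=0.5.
Substitute p = j*0.5: H(j0.5) = 0.185557 - 0.0533433j.
|H| = 20*log₁₀(sqrt(Re²+Im²)) = -14.29 dB.
∠H = atan2(Im, Re) = -16.04°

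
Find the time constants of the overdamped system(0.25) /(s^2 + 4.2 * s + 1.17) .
Overdamped: real poles at -0.3, -3.9. τ = -1/pole → τ₁ = 3.333, τ₂ = 0.2564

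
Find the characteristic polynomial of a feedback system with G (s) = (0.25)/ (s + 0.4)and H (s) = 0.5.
Characteristic poly = G_den * H_den + G_num * H_num = (s + 0.4) + (0.125) = s + 0.525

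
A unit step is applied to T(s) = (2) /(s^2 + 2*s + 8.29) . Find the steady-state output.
FVT: lim_{t→∞} y(t) = lim_{s→0} s*Y(s) where Y(s) = T(s)/s.
= lim_{s→0} T(s) = T(0) = num(0)/den(0) = 2/8.29 = 0.2413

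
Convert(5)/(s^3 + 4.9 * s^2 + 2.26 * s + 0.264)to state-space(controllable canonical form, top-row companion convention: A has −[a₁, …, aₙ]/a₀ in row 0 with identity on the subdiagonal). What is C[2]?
Reachable canonical form: C = numerator coefficients (right-aligned, zero-padded to length n).
num = 5, C = [[0, 0, 5]].
C[2] = 5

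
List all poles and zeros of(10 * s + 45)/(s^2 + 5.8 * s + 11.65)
Set denominator = 0: s^2 + 5.8*s + 11.65 = 0 → Poles: -2.9 + 1.8j, -2.9 - 1.8j
Set numerator = 0: 10*s + 45 = 0 → Zeros: -4.5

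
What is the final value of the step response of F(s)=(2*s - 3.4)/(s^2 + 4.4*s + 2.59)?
FVT: lim_{t→∞} y(t) = lim_{s→0} s*Y(s) where Y(s) = F(s)/s.
= lim_{s→0} F(s) = F(0) = num(0)/den(0) = -3.4/2.59 = -1.313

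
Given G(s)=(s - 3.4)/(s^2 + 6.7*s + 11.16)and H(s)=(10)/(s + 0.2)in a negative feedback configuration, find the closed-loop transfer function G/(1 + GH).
Closed-loop T = G/(1+GH).
Numerator: G_num * H_den = s^2 - 3.2*s - 0.68.
Denominator: G_den * H_den + G_num * H_num = (s^3 + 6.9*s^2 + 12.5*s + 2.232) + (10*s - 34) = s^3 + 6.9*s^2 + 22.5*s - 31.768.
T(s) = (s^2 - 3.2*s - 0.68)/(s^3 + 6.9*s^2 + 22.5*s - 31.768)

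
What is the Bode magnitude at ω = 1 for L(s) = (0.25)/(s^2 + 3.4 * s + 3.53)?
Substitute s = j*1: L(j1) = 0.0352154 - 0.047325j.
|L(j1)| = sqrt(Re² + Im²) = 0.05899.
20*log₁₀(0.05899) = -24.58 dB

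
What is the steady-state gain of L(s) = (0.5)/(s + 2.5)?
DC gain = L(0) = num(0)/den(0) = 0.5/2.5 = 0.2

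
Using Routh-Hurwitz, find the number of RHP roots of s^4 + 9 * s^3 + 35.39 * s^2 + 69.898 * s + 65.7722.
Routh array:
s^4: [1, 35.39, 65.7722]; s^3: [9, 69.898]; s^2: [27.6236, 65.7722]; s^1: [48.4688]; s^0: [65.7722]
First column: [1, 9, 27.6236, 48.4688, 65.7722]. Sign changes = RHP roots = 0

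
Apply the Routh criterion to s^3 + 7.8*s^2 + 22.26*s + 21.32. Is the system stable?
Routh array:
s^3: [1, 22.26]; s^2: [7.8, 21.32]; s^1: [19.5267]; s^0: [21.32]
First column: [1, 7.8, 19.5267, 21.32]. Sign changes = 0.
Yes, stable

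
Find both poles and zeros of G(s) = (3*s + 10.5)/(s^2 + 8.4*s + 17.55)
Set denominator = 0: s^2 + 8.4*s + 17.55 = (s + 4.5)(s + 3.9) = 0 → Poles: -3.9, -4.5
Set numerator = 0: 3*s + 10.5 = 0 → Zeros: -3.5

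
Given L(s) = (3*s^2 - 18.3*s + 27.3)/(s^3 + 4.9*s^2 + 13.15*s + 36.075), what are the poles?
Set denominator = 0: s^3 + 4.9*s^2 + 13.15*s + 36.075 = (s + 3.9)(s^2 + s + 9.25) = 0 → Poles: -0.5 + 3j, -0.5 - 3j, -3.9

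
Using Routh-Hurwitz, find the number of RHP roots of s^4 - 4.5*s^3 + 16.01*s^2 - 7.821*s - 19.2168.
Routh array:
s^4: [1, 16.01, -19.2168]; s^3: [-4.5, -7.821]; s^2: [14.272, -19.2168]; s^1: [-13.8801]; s^0: [-19.2168]
First column: [1, -4.5, 14.272, -13.8801, -19.2168]. Sign changes = RHP roots = 3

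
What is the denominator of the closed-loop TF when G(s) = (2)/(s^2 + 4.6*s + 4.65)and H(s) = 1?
Characteristic poly = G_den * H_den + G_num * H_num = (s^2 + 4.6*s + 4.65) + (2) = s^2 + 4.6*s + 6.65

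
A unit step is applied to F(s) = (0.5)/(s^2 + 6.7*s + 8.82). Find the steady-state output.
FVT: lim_{t→∞} y(t) = lim_{s→0} s*Y(s) where Y(s) = F(s)/s.
= lim_{s→0} F(s) = F(0) = num(0)/den(0) = 0.5/8.82 = 0.05669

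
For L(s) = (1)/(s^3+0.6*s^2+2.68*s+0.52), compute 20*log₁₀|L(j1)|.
Substitute s = j*1: L(j1) = -0.0282805 - 0.593891j.
|L(j1)| = sqrt(Re² + Im²) = 0.5946.
20*log₁₀(0.5946) = -4.52 dB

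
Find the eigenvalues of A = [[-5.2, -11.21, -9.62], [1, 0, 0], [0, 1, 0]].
Eigenvalues solve det(λI - A) = 0.
Characteristic polynomial: λ^3 + 5.2*λ^2 + 11.21*λ + 9.62 = 0.
Factor: (λ + 2)(λ^2 + 3.2*λ + 4.81) = 0.
Roots: -1.6 + 1.5j, -1.6 - 1.5j, -2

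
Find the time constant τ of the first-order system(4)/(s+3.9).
First-order system: τ = -1/pole. Pole = -3.9. τ = -1/(-3.9) = 0.2564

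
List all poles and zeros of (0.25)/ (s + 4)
Set denominator = 0: s + 4 = 0 → Poles: -4
Numerator is a nonzero constant (0.25) → Zeros: none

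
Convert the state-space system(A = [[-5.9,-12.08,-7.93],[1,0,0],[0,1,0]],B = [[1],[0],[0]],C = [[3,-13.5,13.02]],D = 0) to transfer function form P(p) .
P(p) = C(pI - A)⁻¹B + D.
Characteristic polynomial det(pI - A) = p^3 + 5.9*p^2 + 12.08*p + 7.93.
Numerator from C·adj(pI-A)·B + D·det(pI-A) = 3*p^2 - 13.5*p + 13.02.
P(p) = (3*p^2 - 13.5*p + 13.02)/(p^3 + 5.9*p^2 + 12.08*p + 7.93)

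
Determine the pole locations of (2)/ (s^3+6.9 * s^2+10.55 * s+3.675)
Set denominator = 0: s^3 + 6.9*s^2 + 10.55*s + 3.675 = (s + 1.5)(s + 0.5)(s + 4.9) = 0 → Poles: -0.5, -1.5, -4.9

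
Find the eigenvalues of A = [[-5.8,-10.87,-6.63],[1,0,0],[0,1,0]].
Eigenvalues solve det(λI - A) = 0.
Characteristic polynomial: λ^3 + 5.8*λ^2 + 10.87*λ + 6.63 = 0.
Factor: (λ + 1.7)(λ + 2.6)(λ + 1.5) = 0.
Roots: -1.5, -1.7, -2.6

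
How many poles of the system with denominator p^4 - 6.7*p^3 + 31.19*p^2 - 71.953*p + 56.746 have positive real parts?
p^4 - 6.7*p^3 + 31.19*p^2 - 71.953*p + 56.746 = (p - 1.7)(p - 2)(p^2 - 3*p + 16.69). Poles: 1.5 + 3.8j, 1.5 - 3.8j, 1.7, 2. RHP poles (Re>0): 4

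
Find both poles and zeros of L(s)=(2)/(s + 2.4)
Set denominator = 0: s + 2.4 = 0 → Poles: -2.4
Numerator is a nonzero constant (2) → Zeros: none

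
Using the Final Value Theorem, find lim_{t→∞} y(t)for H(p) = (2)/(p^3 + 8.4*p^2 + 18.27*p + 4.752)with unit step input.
FVT: lim_{t→∞} y(t) = lim_{p→0} p*Y(p) where Y(p) = H(p)/p.
= lim_{p→0} H(p) = H(0) = num(0)/den(0) = 2/4.752 = 0.4209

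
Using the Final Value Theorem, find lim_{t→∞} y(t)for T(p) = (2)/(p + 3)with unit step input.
FVT: lim_{t→∞} y(t) = lim_{p→0} p*Y(p) where Y(p) = T(p)/p.
= lim_{p→0} T(p) = T(0) = num(0)/den(0) = 2/3 = 0.6667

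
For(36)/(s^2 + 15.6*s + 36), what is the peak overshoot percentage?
Standard form: ωn²/(s²+2ζωn·s+ωn²) → ωn = 6, ζ = 1.3.
ζ ≥ 1, so the response is non-oscillatory: peak overshoot = 0%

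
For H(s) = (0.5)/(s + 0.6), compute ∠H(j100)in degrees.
Substitute s = j*100: H(j100) = 2.99989e-05 - 0.00499982j.
∠H(j100) = atan2(Im, Re) = atan2(-0.00499982, 2.99989e-05) = -89.66°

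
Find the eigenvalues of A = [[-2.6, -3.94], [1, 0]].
Eigenvalues solve det(λI - A) = 0.
Characteristic polynomial: λ^2 + 2.6*λ + 3.94 = 0.
Roots: -1.3 + 1.5j, -1.3 - 1.5j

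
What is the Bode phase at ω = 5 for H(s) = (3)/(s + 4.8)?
Substitute s = j*5: H(j5) = 0.29975 - 0.31224j.
∠H(j5) = atan2(Im, Re) = atan2(-0.31224, 0.29975) = -46.17°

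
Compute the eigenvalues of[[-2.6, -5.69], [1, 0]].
Eigenvalues solve det(λI - A) = 0.
Characteristic polynomial: λ^2 + 2.6*λ + 5.69 = 0.
Roots: -1.3 + 2j, -1.3 - 2j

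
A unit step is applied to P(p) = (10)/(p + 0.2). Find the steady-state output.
FVT: lim_{t→∞} y(t) = lim_{p→0} p*Y(p) where Y(p) = P(p)/p.
= lim_{p→0} P(p) = P(0) = num(0)/den(0) = 10/0.2 = 50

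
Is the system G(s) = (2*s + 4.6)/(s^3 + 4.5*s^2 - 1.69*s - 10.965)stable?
Denominator: s^3 + 4.5*s^2 - 1.69*s - 10.965 = (s - 1.5)(s + 1.7)(s + 4.3). Poles: -1.7, -4.3, 1.5. All Re(p)<0: No (unstable)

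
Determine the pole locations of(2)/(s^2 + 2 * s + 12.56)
Set denominator = 0: s^2 + 2*s + 12.56 = 0 → Poles: -1 + 3.4j, -1 - 3.4j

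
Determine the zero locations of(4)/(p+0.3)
Numerator is a nonzero constant (4) → Zeros: none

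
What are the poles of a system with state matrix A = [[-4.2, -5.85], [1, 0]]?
Eigenvalues solve det(λI - A) = 0.
Characteristic polynomial: λ^2 + 4.2*λ + 5.85 = 0.
Roots: -2.1 + 1.2j, -2.1 - 1.2j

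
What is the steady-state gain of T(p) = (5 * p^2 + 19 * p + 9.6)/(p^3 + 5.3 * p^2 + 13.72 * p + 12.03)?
DC gain = T(0) = num(0)/den(0) = 9.6/12.03 = 0.798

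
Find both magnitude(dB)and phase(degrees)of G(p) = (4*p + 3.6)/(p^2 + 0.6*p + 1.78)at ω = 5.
Substitute p = j*5: G(j5) = -0.0430379 - 0.866887j.
|G| = 20*log₁₀(sqrt(Re²+Im²)) = -1.23 dB.
∠G = atan2(Im, Re) = -92.84°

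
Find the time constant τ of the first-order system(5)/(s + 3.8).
First-order system: τ = -1/pole. Pole = -3.8. τ = -1/(-3.8) = 0.2632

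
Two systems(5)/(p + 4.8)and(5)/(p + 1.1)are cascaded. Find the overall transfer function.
Series: H = H₁ · H₂ = (n₁·n₂)/(d₁·d₂).
Num: n₁·n₂ = 25. Den: d₁·d₂ = p^2 + 5.9*p + 5.28.
H(p) = (25)/(p^2 + 5.9*p + 5.28)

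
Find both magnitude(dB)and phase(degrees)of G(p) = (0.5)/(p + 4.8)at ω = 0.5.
Substitute p = j*0.5: G(j0.5) = 0.103049 - 0.0107342j.
|G| = 20*log₁₀(sqrt(Re²+Im²)) = -19.69 dB.
∠G = atan2(Im, Re) = -5.95°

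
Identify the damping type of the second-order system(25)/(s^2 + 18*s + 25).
Standard form: ωn²/(s²+2ζωn·s+ωn²) gives ωn=5, ζ=1.8.
Overdamped (ζ = 1.8 > 1)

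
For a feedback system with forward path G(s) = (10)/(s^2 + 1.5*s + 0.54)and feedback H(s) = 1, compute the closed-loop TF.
Closed-loop T = G/(1+GH).
Numerator: G_num * H_den = 10.
Denominator: G_den * H_den + G_num * H_num = (s^2 + 1.5*s + 0.54) + (10) = s^2 + 1.5*s + 10.54.
T(s) = (10)/(s^2 + 1.5*s + 10.54)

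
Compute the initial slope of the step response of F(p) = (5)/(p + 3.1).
IVT: y'(0⁺) = lim_{p→∞} p²·Y(p) = lim_{p→∞} p·F(p).
deg(num) = 0, deg(den) = 1, relative degree = 1, so p·F(p) → (leading num)/(leading den) = 5/1 = 5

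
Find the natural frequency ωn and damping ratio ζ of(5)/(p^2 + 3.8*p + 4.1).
Underdamped: complex pole -1.9 + 0.7j. ωn = |pole| = 2.025, ζ = -Re(pole)/ωn = 0.9383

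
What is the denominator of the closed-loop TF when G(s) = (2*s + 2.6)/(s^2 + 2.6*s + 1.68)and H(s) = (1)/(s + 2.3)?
Characteristic poly = G_den * H_den + G_num * H_num = (s^3 + 4.9*s^2 + 7.66*s + 3.864) + (2*s + 2.6) = s^3 + 4.9*s^2 + 9.66*s + 6.464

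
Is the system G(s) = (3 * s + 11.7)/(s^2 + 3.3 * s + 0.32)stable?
Denominator: s^2 + 3.3*s + 0.32 = (s + 3.2)(s + 0.1). Poles: -0.1, -3.2. All Re(p)<0: Yes (stable)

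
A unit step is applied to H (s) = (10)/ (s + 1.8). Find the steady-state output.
FVT: lim_{t→∞} y(t) = lim_{s→0} s*Y(s) where Y(s) = H(s)/s.
= lim_{s→0} H(s) = H(0) = num(0)/den(0) = 10/1.8 = 5.556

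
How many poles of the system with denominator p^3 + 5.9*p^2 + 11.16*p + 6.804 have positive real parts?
p^3 + 5.9*p^2 + 11.16*p + 6.804 = (p + 2.7)(p + 1.4)(p + 1.8). Poles: -1.4, -1.8, -2.7. RHP poles (Re>0): 0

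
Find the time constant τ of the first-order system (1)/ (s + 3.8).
First-order system: τ = -1/pole. Pole = -3.8. τ = -1/(-3.8) = 0.2632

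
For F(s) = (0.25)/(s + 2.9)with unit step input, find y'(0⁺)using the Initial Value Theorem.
IVT: y'(0⁺) = lim_{s→∞} s²·Y(s) = lim_{s→∞} s·F(s).
deg(num) = 0, deg(den) = 1, relative degree = 1, so s·F(s) → (leading num)/(leading den) = 0.25/1 = 0.25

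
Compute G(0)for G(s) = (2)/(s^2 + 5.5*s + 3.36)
DC gain = G(0) = num(0)/den(0) = 2/3.36 = 0.5952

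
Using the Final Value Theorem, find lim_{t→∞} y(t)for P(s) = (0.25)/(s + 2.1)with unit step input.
FVT: lim_{t→∞} y(t) = lim_{s→0} s*Y(s) where Y(s) = P(s)/s.
= lim_{s→0} P(s) = P(0) = num(0)/den(0) = 0.25/2.1 = 0.119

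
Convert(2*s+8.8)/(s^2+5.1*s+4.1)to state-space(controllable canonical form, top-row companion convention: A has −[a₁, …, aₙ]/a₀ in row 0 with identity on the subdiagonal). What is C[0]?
Reachable canonical form: C = numerator coefficients (right-aligned, zero-padded to length n).
num = 2*s + 8.8, C = [[2, 8.8]].
C[0] = 2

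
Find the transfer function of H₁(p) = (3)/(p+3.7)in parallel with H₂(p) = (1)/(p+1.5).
Parallel: H = H₁ + H₂ = (n₁·d₂ + n₂·d₁)/(d₁·d₂).
n₁·d₂ = 3*p + 4.5. n₂·d₁ = p + 3.7. Sum = 4*p + 8.2. d₁·d₂ = p^2 + 5.2*p + 5.55.
H(p) = (4*p + 8.2)/(p^2 + 5.2*p + 5.55)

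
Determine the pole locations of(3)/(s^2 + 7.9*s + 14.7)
Set denominator = 0: s^2 + 7.9*s + 14.7 = (s + 3)(s + 4.9) = 0 → Poles: -3, -4.9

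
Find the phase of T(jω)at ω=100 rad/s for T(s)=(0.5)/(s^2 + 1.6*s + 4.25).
Substitute s = j*100: T(j100) = -5.00084e-05 - 8.00475e-07j.
∠T(j100) = atan2(Im, Re) = atan2(-8.00475e-07, -5.00084e-05) = -179.08°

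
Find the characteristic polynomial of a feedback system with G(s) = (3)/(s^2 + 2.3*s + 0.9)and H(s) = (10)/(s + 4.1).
Characteristic poly = G_den * H_den + G_num * H_num = (s^3 + 6.4*s^2 + 10.33*s + 3.69) + (30) = s^3 + 6.4*s^2 + 10.33*s + 33.69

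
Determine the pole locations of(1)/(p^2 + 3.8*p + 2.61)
Set denominator = 0: p^2 + 3.8*p + 2.61 = (p + 2.9)(p + 0.9) = 0 → Poles: -0.9, -2.9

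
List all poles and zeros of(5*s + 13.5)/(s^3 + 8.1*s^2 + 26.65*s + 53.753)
Set denominator = 0: s^3 + 8.1*s^2 + 26.65*s + 53.753 = (s + 4.9)(s^2 + 3.2*s + 10.97) = 0 → Poles: -1.6 + 2.9j, -1.6 - 2.9j, -4.9
Set numerator = 0: 5*s + 13.5 = 0 → Zeros: -2.7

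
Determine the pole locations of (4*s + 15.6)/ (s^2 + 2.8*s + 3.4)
Set denominator = 0: s^2 + 2.8*s + 3.4 = 0 → Poles: -1.4 + 1.2j, -1.4 - 1.2j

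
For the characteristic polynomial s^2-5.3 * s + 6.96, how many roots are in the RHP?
s^2 - 5.3*s + 6.96 = (s - 2.4)(s - 2.9). Poles: 2.4, 2.9. RHP poles (Re>0): 2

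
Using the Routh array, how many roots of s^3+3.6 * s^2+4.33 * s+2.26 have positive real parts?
Routh array:
s^3: [1, 4.33]; s^2: [3.6, 2.26]; s^1: [3.70222]; s^0: [2.26]
First column: [1, 3.6, 3.70222, 2.26]. Sign changes = RHP roots = 0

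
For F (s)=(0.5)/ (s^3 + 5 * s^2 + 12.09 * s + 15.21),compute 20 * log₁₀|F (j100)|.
Substitute s = j*100: F(j100) = -2.49903e-08 + 4.99355e-07j.
|F(j100)| = sqrt(Re² + Im²) = 5e-07.
20*log₁₀(5e-07) = -126.02 dB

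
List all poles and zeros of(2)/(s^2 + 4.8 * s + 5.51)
Set denominator = 0: s^2 + 4.8*s + 5.51 = (s + 1.9)(s + 2.9) = 0 → Poles: -1.9, -2.9
Numerator is a nonzero constant (2) → Zeros: none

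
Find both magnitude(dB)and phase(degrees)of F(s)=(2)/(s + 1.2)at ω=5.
Substitute s = j*5: F(j5) = 0.0907716 - 0.378215j.
|F| = 20*log₁₀(sqrt(Re²+Im²)) = -8.20 dB.
∠F = atan2(Im, Re) = -76.50°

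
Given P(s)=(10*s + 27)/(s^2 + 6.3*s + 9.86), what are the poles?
Set denominator = 0: s^2 + 6.3*s + 9.86 = (s + 2.9)(s + 3.4) = 0 → Poles: -2.9, -3.4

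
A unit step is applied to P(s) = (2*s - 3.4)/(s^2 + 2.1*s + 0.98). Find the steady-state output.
FVT: lim_{t→∞} y(t) = lim_{s→0} s*Y(s) where Y(s) = P(s)/s.
= lim_{s→0} P(s) = P(0) = num(0)/den(0) = -3.4/0.98 = -3.469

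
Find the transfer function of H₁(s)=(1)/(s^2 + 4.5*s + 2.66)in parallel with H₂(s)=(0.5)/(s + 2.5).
Parallel: H = H₁ + H₂ = (n₁·d₂ + n₂·d₁)/(d₁·d₂).
n₁·d₂ = s + 2.5. n₂·d₁ = 0.5*s^2 + 2.25*s + 1.33. Sum = 0.5*s^2 + 3.25*s + 3.83. d₁·d₂ = s^3 + 7*s^2 + 13.91*s + 6.65.
H(s) = (0.5*s^2 + 3.25*s + 3.83)/(s^3 + 7*s^2 + 13.91*s + 6.65)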